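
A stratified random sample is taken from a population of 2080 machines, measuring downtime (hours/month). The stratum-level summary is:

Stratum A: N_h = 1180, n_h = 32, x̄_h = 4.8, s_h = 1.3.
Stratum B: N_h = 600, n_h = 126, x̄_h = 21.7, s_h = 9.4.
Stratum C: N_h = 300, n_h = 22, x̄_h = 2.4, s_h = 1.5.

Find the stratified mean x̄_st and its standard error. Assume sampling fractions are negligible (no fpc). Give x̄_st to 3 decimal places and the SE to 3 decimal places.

x̄_st = Σ W_h x̄_h = (1180·4.8 + 600·21.7 + 300·2.4)/2080 = 9.32885
V̂(x̄_st) = Σ W_h² s_h²/n_h, with W_h = N_h/N and N = 2080:
  stratum A: (1180/2080)²·1.3²/32 = 0.0169971
  stratum B: (600/2080)²·9.4²/126 = 0.0583527
  stratum C: (300/2080)²·1.5²/22 = 0.00212753
V̂(x̄_st) = 0.0774773
SE(x̄_st) = √0.0774773 = 0.278347

x̄_st ≈ 9.329, SE ≈ 0.278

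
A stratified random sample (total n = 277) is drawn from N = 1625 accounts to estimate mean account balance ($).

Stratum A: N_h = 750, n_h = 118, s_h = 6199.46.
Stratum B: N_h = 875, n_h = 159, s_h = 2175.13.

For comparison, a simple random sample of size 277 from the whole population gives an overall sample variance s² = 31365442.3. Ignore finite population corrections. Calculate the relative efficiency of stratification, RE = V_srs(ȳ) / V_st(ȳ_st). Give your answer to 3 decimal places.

RE ≈ 1.452

V̂(ȳ_st) = Σ W_h² s_h²/n_h, with W_h = N_h/N and N = 1625:
  stratum A: (750/1625)²·6199.46²/118 = 69381.2
  stratum B: (875/1625)²·2175.13²/159 = 8627.45
V_st = 78008.6
V_srs = s²/n = 31365442.3/277 = 113233
Relative efficiency = V_srs / V_st = 113233/78008.6 = 1.4515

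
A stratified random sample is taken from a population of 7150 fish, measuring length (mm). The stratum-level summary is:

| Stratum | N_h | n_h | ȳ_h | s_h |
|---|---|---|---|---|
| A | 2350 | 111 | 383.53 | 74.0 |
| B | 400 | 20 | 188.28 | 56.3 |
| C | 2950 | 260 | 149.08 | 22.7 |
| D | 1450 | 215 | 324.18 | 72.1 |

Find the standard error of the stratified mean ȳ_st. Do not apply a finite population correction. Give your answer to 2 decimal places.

SE(ȳ_st) ≈ 2.68

V̂(ȳ_st) = Σ W_h² s_h²/n_h, with W_h = N_h/N and N = 7150:
  stratum A: (2350/7150)²·74.0²/111 = 5.32923
  stratum B: (400/7150)²·56.3²/20 = 0.496015
  stratum C: (2950/7150)²·22.7²/260 = 0.337373
  stratum D: (1450/7150)²·72.1²/215 = 0.994388
V̂(ȳ_st) = 7.157
SE(ȳ_st) = √7.157 = 2.67526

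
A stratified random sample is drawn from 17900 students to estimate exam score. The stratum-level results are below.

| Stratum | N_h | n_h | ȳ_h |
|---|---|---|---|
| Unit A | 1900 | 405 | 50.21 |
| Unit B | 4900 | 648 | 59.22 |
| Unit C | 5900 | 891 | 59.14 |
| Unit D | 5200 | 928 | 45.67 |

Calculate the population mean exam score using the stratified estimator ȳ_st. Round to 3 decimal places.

ȳ_st ≈ 54.301

N = Σ N_h = 17900. Stratum weights W_h = N_h/N.
ȳ_st = (1900·50.21 + 4900·59.22 + 5900·59.14 + 5200·45.67) / 17900 = 54.30095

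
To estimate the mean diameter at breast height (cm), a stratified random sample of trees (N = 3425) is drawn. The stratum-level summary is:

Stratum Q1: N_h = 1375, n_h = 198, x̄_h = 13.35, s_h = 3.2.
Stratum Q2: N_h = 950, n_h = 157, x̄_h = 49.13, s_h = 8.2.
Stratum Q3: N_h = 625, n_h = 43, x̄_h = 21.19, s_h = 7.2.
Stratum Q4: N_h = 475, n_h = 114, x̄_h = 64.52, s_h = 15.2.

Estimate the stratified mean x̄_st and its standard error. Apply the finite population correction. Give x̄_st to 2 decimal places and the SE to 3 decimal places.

x̄_st = Σ W_h x̄_h = (1375·13.35 + 950·49.13 + 625·21.19 + 475·64.52)/3425 = 31.80161
V̂(x̄_st) = Σ W_h² (1 − n_h/N_h) s_h²/n_h, with W_h = N_h/N and N = 3425:
  stratum Q1: (1375/3425)²·(1 − 198/1375)·3.2²/198 = 0.00713498
  stratum Q2: (950/3425)²·(1 − 157/950)·8.2²/157 = 0.0275045
  stratum Q3: (625/3425)²·(1 − 43/625)·7.2²/43 = 0.0373834
  stratum Q4: (475/3425)²·(1 − 114/475)·15.2²/114 = 0.0296252
V̂(x̄_st) = 0.101648
SE(x̄_st) = √0.101648 = 0.318823

x̄_st ≈ 31.80, SE ≈ 0.319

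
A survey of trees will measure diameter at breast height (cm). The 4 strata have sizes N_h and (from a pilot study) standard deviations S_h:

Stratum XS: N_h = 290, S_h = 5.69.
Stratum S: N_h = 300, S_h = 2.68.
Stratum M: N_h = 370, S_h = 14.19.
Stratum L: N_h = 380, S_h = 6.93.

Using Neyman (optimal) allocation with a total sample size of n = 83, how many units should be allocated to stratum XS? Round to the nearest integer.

13

Neyman allocation: n_h = n · N_h S_h / Σ N_i S_i, with n = 83.
  stratum XS: N_h·S_h = 290·5.69 = 1650.10
  stratum S: N_h·S_h = 300·2.68 = 804.00
  stratum M: N_h·S_h = 370·14.19 = 5250.30
  stratum L: N_h·S_h = 380·6.93 = 2633.40
Σ N_h S_h = 10337.80
n for stratum XS = 83·1650.10/10337.80 = 13.248 → 13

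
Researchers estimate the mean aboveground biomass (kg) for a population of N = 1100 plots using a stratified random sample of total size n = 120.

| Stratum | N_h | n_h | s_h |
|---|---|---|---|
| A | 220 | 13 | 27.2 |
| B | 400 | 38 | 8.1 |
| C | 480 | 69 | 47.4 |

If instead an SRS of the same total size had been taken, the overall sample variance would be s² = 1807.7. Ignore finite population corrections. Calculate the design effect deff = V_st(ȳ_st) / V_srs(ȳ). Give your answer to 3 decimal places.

V̂(ȳ_st) = Σ W_h² s_h²/n_h, with W_h = N_h/N and N = 1100:
  stratum A: (220/1100)²·27.2²/13 = 2.27643
  stratum B: (400/1100)²·8.1²/38 = 0.228308
  stratum C: (480/1100)²·47.4²/69 = 6.20019
V_st = 8.70492
V_srs = s²/n = 1807.7/120 = 15.0642
deff = V_st / V_srs = 8.70492/15.0642 = 0.5779

deff ≈ 0.578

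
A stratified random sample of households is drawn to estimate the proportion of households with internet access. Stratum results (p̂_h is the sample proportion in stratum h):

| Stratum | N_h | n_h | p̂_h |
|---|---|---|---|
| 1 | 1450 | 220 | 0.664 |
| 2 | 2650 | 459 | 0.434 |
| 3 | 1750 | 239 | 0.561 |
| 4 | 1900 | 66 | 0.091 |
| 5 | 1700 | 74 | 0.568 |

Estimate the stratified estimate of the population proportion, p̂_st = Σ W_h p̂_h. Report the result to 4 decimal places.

p̂_st ≈ 0.4480

N = 9450; stratum weights W_h = N_h/N.
p̂_st = Σ W_h p̂_h = (1450·0.664 + 2650·0.434 + 1750·0.561 + 1900·0.091 + 1700·0.568)/9450 = 0.44795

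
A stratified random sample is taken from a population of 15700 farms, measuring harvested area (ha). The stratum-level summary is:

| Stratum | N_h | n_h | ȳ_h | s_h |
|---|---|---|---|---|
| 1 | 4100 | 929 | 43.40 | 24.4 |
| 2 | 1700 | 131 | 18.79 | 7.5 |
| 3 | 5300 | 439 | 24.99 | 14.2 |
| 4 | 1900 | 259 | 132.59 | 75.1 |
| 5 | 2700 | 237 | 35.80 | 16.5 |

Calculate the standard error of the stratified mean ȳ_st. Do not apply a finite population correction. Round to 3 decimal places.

V̂(ȳ_st) = Σ W_h² s_h²/n_h, with W_h = N_h/N and N = 15700:
  stratum 1: (4100/15700)²·24.4²/929 = 0.0437051
  stratum 2: (1700/15700)²·7.5²/131 = 0.00503442
  stratum 3: (5300/15700)²·14.2²/439 = 0.0523437
  stratum 4: (1900/15700)²·75.1²/259 = 0.318925
  stratum 5: (2700/15700)²·16.5²/237 = 0.0339741
V̂(ȳ_st) = 0.453982
SE(ȳ_st) = √0.453982 = 0.673782

SE(ȳ_st) ≈ 0.674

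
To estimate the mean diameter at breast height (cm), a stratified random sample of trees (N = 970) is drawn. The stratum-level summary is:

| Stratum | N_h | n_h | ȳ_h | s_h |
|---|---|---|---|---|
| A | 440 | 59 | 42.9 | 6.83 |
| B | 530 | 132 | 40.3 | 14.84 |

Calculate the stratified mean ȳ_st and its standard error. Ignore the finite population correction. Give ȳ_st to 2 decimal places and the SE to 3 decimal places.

ȳ_st = Σ W_h ȳ_h = (440·42.9 + 530·40.3)/970 = 41.47938
V̂(ȳ_st) = Σ W_h² s_h²/n_h, with W_h = N_h/N and N = 970:
  stratum A: (440/970)²·6.83²/59 = 0.162686
  stratum B: (530/970)²·14.84²/132 = 0.498083
V̂(ȳ_st) = 0.66077
SE(ȳ_st) = √0.66077 = 0.812878

ȳ_st ≈ 41.48, SE ≈ 0.813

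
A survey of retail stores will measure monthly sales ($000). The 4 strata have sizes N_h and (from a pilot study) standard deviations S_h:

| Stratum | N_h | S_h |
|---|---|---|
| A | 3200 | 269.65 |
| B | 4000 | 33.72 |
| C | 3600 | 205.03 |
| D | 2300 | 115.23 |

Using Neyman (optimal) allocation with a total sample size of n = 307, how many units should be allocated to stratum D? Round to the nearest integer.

Neyman allocation: n_h = n · N_h S_h / Σ N_i S_i, with n = 307.
  stratum A: N_h·S_h = 3200·269.65 = 862880.00
  stratum B: N_h·S_h = 4000·33.72 = 134880.00
  stratum C: N_h·S_h = 3600·205.03 = 738108.00
  stratum D: N_h·S_h = 2300·115.23 = 265029.00
Σ N_h S_h = 2000897.00
n for stratum D = 307·265029.00/2000897.00 = 40.664 → 41

41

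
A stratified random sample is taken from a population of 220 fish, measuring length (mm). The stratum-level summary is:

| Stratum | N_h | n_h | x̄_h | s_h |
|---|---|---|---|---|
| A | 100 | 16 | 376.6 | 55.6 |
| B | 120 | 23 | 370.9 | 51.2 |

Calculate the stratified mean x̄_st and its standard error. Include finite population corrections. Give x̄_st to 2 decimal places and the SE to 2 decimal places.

x̄_st ≈ 373.49, SE ≈ 7.81

x̄_st = Σ W_h x̄_h = (100·376.6 + 120·370.9)/220 = 373.49091
V̂(x̄_st) = Σ W_h² (1 − n_h/N_h) s_h²/n_h, with W_h = N_h/N and N = 220:
  stratum A: (100/220)²·(1 − 16/100)·55.6²/16 = 33.5323
  stratum B: (120/220)²·(1 − 23/120)·51.2²/23 = 27.4107
V̂(x̄_st) = 60.943
SE(x̄_st) = √60.943 = 7.8066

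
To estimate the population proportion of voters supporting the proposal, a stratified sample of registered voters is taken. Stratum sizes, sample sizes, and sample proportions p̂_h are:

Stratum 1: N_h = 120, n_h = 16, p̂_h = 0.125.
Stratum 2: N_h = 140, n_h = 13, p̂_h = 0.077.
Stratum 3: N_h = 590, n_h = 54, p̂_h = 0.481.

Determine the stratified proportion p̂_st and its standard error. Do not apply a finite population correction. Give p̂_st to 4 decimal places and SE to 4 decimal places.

N = 850; stratum weights W_h = N_h/N.
p̂_st = Σ W_h p̂_h = (120·0.125 + 140·0.077 + 590·0.481)/850 = 0.36420
V̂(p̂_st) = Σ W_h² p̂_h(1−p̂_h)/(n_h−1):
  stratum 1: (120/850)²·0.125·0.875/15 = 0.000145329
  stratum 2: (140/850)²·0.077·0.923/12 = 0.000160668
  stratum 3: (590/850)²·0.481·0.519/53 = 0.00226936
V̂(p̂_st) = 0.00257535; SE = √V̂ = 0.0507479

p̂_st ≈ 0.3642, SE ≈ 0.0507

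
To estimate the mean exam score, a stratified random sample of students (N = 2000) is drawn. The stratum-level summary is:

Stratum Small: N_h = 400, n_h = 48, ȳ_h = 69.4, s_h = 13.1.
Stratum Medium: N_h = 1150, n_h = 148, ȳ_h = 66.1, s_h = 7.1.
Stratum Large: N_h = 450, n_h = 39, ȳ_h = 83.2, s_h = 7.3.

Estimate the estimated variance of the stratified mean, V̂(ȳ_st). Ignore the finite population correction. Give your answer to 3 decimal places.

V̂(ȳ_st) = Σ W_h² s_h²/n_h, with W_h = N_h/N and N = 2000:
  stratum Small: (400/2000)²·13.1²/48 = 0.143008
  stratum Medium: (1150/2000)²·7.1²/148 = 0.112614
  stratum Large: (450/2000)²·7.3²/39 = 0.0691745
V̂(ȳ_st) = 0.324796

V̂(ȳ_st) ≈ 0.325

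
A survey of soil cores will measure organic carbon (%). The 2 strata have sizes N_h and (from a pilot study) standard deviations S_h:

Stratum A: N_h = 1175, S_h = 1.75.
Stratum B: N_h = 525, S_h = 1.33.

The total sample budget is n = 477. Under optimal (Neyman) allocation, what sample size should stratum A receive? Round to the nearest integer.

356

Neyman allocation: n_h = n · N_h S_h / Σ N_i S_i, with n = 477.
  stratum A: N_h·S_h = 1175·1.75 = 2056.25
  stratum B: N_h·S_h = 525·1.33 = 698.25
Σ N_h S_h = 2754.50
n for stratum A = 477·2056.25/2754.50 = 356.083 → 356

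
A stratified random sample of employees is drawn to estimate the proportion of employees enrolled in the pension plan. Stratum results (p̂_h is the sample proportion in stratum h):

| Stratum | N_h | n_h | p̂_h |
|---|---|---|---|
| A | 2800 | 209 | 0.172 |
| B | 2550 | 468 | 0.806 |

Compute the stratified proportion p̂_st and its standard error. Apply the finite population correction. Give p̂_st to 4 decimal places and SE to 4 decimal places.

N = 5350; stratum weights W_h = N_h/N.
p̂_st = Σ W_h p̂_h = (2800·0.172 + 2550·0.806)/5350 = 0.47419
V̂(p̂_st) = Σ W_h² (1 − n_h/N_h) p̂_h(1−p̂_h)/(n_h−1):
  stratum A: (2800/5350)²·(1 − 209/2800)·0.172·0.828/208 = 0.000173545
  stratum B: (2550/5350)²·(1 − 468/2550)·0.806·0.194/467 = 6.2106e-05
V̂(p̂_st) = 0.000235651; SE = √V̂ = 0.0153509

p̂_st ≈ 0.4742, SE ≈ 0.0154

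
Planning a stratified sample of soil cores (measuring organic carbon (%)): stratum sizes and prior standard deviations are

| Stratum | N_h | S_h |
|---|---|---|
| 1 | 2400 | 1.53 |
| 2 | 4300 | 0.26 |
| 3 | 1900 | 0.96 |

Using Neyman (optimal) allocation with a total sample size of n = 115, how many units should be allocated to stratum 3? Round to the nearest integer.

32

Neyman allocation: n_h = n · N_h S_h / Σ N_i S_i, with n = 115.
  stratum 1: N_h·S_h = 2400·1.53 = 3672.00
  stratum 2: N_h·S_h = 4300·0.26 = 1118.00
  stratum 3: N_h·S_h = 1900·0.96 = 1824.00
Σ N_h S_h = 6614.00
n for stratum 3 = 115·1824.00/6614.00 = 31.715 → 32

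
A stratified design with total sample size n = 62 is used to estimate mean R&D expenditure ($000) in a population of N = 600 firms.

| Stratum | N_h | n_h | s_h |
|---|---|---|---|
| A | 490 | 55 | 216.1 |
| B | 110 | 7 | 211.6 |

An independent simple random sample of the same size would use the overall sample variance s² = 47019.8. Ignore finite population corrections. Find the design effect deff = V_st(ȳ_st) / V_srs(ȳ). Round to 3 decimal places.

V̂(ȳ_st) = Σ W_h² s_h²/n_h, with W_h = N_h/N and N = 600:
  stratum A: (490/600)²·216.1²/55 = 566.287
  stratum B: (110/600)²·211.6²/7 = 214.989
V_st = 781.276
V_srs = s²/n = 47019.8/62 = 758.384
deff = V_st / V_srs = 781.276/758.384 = 1.0302

deff ≈ 1.030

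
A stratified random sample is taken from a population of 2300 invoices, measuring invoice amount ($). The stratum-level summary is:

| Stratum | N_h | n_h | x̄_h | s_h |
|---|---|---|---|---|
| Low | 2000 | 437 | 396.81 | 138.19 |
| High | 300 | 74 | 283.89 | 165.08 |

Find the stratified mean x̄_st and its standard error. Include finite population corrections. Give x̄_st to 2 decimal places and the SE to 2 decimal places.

x̄_st ≈ 382.08, SE ≈ 5.53

x̄_st = Σ W_h x̄_h = (2000·396.81 + 300·283.89)/2300 = 382.08130
V̂(x̄_st) = Σ W_h² (1 − n_h/N_h) s_h²/n_h, with W_h = N_h/N and N = 2300:
  stratum Low: (2000/2300)²·(1 − 437/2000)·138.19²/437 = 25.8229
  stratum High: (300/2300)²·(1 − 74/300)·165.08²/74 = 4.71988
V̂(x̄_st) = 30.5428
SE(x̄_st) = √30.5428 = 5.52655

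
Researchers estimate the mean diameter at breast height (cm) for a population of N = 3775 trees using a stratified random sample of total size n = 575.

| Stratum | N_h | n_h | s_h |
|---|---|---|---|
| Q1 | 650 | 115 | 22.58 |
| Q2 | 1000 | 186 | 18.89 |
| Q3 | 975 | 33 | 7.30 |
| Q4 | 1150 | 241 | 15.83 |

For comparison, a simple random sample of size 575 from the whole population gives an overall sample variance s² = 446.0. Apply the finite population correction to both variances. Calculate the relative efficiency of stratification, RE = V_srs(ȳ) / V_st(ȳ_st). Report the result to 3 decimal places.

V̂(ȳ_st) = Σ W_h² (1 − n_h/N_h) s_h²/n_h, with W_h = N_h/N and N = 3775:
  stratum Q1: (650/3775)²·(1 − 115/650)·22.58²/115 = 0.108189
  stratum Q2: (1000/3775)²·(1 − 186/1000)·18.89²/186 = 0.109583
  stratum Q3: (975/3775)²·(1 − 33/975)·7.30²/33 = 0.104077
  stratum Q4: (1150/3775)²·(1 − 241/1150)·15.83²/241 = 0.0762733
V_st = 0.398122
V_srs = (1 − 575/3775)·446.0/575 = 0.657506
Relative efficiency = V_srs / V_st = 0.657506/0.398122 = 1.6515

RE ≈ 1.652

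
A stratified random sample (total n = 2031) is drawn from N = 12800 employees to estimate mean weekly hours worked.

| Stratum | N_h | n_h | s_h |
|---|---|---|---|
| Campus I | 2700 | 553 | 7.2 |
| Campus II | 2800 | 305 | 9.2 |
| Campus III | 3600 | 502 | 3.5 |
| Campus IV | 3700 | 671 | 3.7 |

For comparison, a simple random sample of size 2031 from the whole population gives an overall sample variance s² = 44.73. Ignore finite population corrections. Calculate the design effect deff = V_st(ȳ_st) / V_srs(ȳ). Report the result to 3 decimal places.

deff ≈ 0.957

V̂(ȳ_st) = Σ W_h² s_h²/n_h, with W_h = N_h/N and N = 12800:
  stratum Campus I: (2700/12800)²·7.2²/553 = 0.00417107
  stratum Campus II: (2800/12800)²·9.2²/305 = 0.0132792
  stratum Campus III: (3600/12800)²·3.5²/502 = 0.00193027
  stratum Campus IV: (3700/12800)²·3.7²/671 = 0.00170476
V_st = 0.0210853
V_srs = s²/n = 44.73/2031 = 0.0220236
deff = V_st / V_srs = 0.0210853/0.0220236 = 0.9574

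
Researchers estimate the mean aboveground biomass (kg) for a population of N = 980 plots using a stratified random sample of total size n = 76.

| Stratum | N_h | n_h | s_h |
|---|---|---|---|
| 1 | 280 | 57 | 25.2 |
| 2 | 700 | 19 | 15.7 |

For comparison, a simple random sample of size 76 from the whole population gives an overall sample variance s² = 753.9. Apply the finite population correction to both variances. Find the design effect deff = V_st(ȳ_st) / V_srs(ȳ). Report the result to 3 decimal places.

deff ≈ 0.783

V̂(ȳ_st) = Σ W_h² (1 − n_h/N_h) s_h²/n_h, with W_h = N_h/N and N = 980:
  stratum 1: (280/980)²·(1 − 57/280)·25.2²/57 = 0.724331
  stratum 2: (700/980)²·(1 − 19/700)·15.7²/19 = 6.4393
V_st = 7.16363
V_srs = (1 − 76/980)·753.9/76 = 9.15045
deff = V_st / V_srs = 7.16363/9.15045 = 0.7829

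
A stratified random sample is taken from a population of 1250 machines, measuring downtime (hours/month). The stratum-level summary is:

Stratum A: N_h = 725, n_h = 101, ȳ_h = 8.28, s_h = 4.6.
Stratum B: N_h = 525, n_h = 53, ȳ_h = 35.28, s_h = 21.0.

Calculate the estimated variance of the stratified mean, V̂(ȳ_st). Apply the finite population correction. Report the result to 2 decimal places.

V̂(ȳ_st) = Σ W_h² (1 − n_h/N_h) s_h²/n_h, with W_h = N_h/N and N = 1250:
  stratum A: (725/1250)²·(1 − 101/725)·4.6²/101 = 0.0606592
  stratum B: (525/1250)²·(1 − 53/525)·21.0²/53 = 1.31961
V̂(ȳ_st) = 1.38026

V̂(ȳ_st) ≈ 1.38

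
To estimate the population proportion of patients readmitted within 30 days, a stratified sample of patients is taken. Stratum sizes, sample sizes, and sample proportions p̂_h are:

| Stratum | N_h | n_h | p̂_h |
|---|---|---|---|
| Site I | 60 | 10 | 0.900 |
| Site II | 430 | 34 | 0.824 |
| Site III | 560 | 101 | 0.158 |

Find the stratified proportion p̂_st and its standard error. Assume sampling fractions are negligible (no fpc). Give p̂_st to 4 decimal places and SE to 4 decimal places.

p̂_st ≈ 0.4731, SE ≈ 0.0339

N = 1050; stratum weights W_h = N_h/N.
p̂_st = Σ W_h p̂_h = (60·0.900 + 430·0.824 + 560·0.158)/1050 = 0.47314
V̂(p̂_st) = Σ W_h² p̂_h(1−p̂_h)/(n_h−1):
  stratum Site I: (60/1050)²·0.900·0.100/9 = 3.26531e-05
  stratum Site II: (430/1050)²·0.824·0.176/33 = 0.000737028
  stratum Site III: (560/1050)²·0.158·0.842/100 = 0.000378414
V̂(p̂_st) = 0.0011481; SE = √V̂ = 0.0338836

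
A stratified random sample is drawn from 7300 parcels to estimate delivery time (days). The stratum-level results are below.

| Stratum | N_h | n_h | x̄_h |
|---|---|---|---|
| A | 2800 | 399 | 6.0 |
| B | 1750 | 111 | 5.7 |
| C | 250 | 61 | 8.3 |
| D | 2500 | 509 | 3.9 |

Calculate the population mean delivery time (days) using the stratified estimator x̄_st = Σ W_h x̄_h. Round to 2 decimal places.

x̄_st ≈ 5.29

N = Σ N_h = 7300. Stratum weights W_h = N_h/N.
x̄_st = (2800·6.0 + 1750·5.7 + 250·8.3 + 2500·3.9) / 7300 = 5.2877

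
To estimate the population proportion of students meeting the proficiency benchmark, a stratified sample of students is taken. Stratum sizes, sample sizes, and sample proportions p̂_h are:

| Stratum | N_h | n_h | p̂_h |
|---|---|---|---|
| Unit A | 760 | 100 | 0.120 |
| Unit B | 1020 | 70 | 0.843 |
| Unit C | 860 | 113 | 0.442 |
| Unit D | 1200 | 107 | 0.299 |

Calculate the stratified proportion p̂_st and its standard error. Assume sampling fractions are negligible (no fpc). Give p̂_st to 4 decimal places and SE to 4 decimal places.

p̂_st ≈ 0.4401, SE ≈ 0.0219

N = 3840; stratum weights W_h = N_h/N.
p̂_st = Σ W_h p̂_h = (760·0.120 + 1020·0.843 + 860·0.442 + 1200·0.299)/3840 = 0.44010
V̂(p̂_st) = Σ W_h² p̂_h(1−p̂_h)/(n_h−1):
  stratum Unit A: (760/3840)²·0.120·0.880/99 = 4.17824e-05
  stratum Unit B: (1020/3840)²·0.843·0.157/69 = 0.000135337
  stratum Unit C: (860/3840)²·0.442·0.558/112 = 0.000110452
  stratum Unit D: (1200/3840)²·0.299·0.701/106 = 0.0001931
V̂(p̂_st) = 0.000480672; SE = √V̂ = 0.0219242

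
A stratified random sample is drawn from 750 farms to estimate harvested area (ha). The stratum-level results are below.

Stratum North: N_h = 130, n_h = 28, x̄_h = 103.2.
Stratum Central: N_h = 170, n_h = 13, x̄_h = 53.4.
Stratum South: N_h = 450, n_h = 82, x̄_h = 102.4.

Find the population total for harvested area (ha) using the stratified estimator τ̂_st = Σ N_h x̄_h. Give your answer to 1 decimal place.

τ̂_st ≈ 68574.0

τ̂_st = Σ N_h x̄_h = 130·103.2 + 170·53.4 + 450·102.4 = 68574.0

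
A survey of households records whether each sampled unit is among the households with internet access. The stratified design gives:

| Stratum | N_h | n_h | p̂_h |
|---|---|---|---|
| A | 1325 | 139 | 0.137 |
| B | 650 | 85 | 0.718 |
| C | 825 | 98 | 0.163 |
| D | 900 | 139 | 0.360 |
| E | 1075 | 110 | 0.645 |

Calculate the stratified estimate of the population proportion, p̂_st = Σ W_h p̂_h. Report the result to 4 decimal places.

N = 4775; stratum weights W_h = N_h/N.
p̂_st = Σ W_h p̂_h = (1325·0.137 + 650·0.718 + 825·0.163 + 900·0.360 + 1075·0.645)/4775 = 0.37698

p̂_st ≈ 0.3770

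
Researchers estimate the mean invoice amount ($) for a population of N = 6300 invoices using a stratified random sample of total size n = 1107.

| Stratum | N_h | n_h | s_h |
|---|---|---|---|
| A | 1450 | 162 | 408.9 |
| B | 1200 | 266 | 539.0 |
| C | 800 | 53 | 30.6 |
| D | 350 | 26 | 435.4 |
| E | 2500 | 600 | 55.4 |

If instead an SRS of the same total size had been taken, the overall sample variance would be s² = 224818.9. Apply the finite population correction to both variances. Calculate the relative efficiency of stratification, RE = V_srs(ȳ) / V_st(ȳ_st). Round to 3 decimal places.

V̂(ȳ_st) = Σ W_h² (1 − n_h/N_h) s_h²/n_h, with W_h = N_h/N and N = 6300:
  stratum A: (1450/6300)²·(1 − 162/1450)·408.9²/162 = 48.5648
  stratum B: (1200/6300)²·(1 − 266/1200)·539.0²/266 = 30.842
  stratum C: (800/6300)²·(1 − 53/800)·30.6²/53 = 0.266009
  stratum D: (350/6300)²·(1 − 26/350)·435.4²/26 = 20.8322
  stratum E: (2500/6300)²·(1 − 600/2500)·55.4²/600 = 0.612182
V_st = 101.117
V_srs = (1 − 1107/6300)·224818.9/1107 = 167.403
Relative efficiency = V_srs / V_st = 167.403/101.117 = 1.6555

RE ≈ 1.656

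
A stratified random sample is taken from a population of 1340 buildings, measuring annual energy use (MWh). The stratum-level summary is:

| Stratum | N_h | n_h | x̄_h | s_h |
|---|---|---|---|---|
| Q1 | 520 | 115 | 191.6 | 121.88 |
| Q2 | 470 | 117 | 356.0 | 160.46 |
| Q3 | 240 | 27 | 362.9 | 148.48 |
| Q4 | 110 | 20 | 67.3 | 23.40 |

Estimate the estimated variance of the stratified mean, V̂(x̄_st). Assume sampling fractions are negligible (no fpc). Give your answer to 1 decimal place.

V̂(x̄_st) = Σ W_h² s_h²/n_h, with W_h = N_h/N and N = 1340:
  stratum Q1: (520/1340)²·121.88²/115 = 19.452
  stratum Q2: (470/1340)²·160.46²/117 = 27.0728
  stratum Q3: (240/1340)²·148.48²/27 = 26.193
  stratum Q4: (110/1340)²·23.40²/20 = 0.184492
V̂(x̄_st) = 72.9023

V̂(x̄_st) ≈ 72.9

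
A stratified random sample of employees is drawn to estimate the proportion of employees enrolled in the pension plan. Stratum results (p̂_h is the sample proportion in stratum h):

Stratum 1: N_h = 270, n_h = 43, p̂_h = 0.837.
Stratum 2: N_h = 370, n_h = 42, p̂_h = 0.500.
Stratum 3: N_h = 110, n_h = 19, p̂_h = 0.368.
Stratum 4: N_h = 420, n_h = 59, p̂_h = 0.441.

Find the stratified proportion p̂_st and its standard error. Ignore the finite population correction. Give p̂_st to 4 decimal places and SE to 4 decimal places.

p̂_st ≈ 0.5442, SE ≈ 0.0380

N = 1170; stratum weights W_h = N_h/N.
p̂_st = Σ W_h p̂_h = (270·0.837 + 370·0.500 + 110·0.368 + 420·0.441)/1170 = 0.54418
V̂(p̂_st) = Σ W_h² p̂_h(1−p̂_h)/(n_h−1):
  stratum 1: (270/1170)²·0.837·0.163/42 = 0.000172989
  stratum 2: (370/1170)²·0.500·0.500/41 = 0.000609801
  stratum 3: (110/1170)²·0.368·0.632/18 = 0.000114211
  stratum 4: (420/1170)²·0.441·0.559/58 = 0.000547708
V̂(p̂_st) = 0.00144471; SE = √V̂ = 0.0380093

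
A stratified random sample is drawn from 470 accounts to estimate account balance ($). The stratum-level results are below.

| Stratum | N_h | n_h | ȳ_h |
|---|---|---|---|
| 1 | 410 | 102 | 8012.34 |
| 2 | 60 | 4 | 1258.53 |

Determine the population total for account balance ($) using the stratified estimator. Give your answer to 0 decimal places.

τ̂_st ≈ 3360571

τ̂_st = Σ N_h ȳ_h = 410·8012.34 + 60·1258.53 = 3360571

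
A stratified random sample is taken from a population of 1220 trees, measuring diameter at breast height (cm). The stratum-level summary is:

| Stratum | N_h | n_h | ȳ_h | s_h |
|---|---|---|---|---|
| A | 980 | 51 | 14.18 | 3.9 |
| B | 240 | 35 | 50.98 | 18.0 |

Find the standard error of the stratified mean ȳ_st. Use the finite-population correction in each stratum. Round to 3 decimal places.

V̂(ȳ_st) = Σ W_h² (1 − n_h/N_h) s_h²/n_h, with W_h = N_h/N and N = 1220:
  stratum A: (980/1220)²·(1 − 51/980)·3.9²/51 = 0.182424
  stratum B: (240/1220)²·(1 − 35/240)·18.0²/35 = 0.306001
V̂(ȳ_st) = 0.488424
SE(ȳ_st) = √0.488424 = 0.698874

SE(ȳ_st) ≈ 0.699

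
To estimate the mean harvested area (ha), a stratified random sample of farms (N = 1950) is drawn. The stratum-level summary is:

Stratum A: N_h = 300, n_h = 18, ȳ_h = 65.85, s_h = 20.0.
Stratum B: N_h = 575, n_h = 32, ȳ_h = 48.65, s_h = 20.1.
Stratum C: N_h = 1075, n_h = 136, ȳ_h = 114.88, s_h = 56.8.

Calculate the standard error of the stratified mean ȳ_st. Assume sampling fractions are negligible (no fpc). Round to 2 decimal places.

SE(ȳ_st) ≈ 2.97

V̂(ȳ_st) = Σ W_h² s_h²/n_h, with W_h = N_h/N and N = 1950:
  stratum A: (300/1950)²·20.0²/18 = 0.52597
  stratum B: (575/1950)²·20.1²/32 = 1.09776
  stratum C: (1075/1950)²·56.8²/136 = 7.20951
V̂(ȳ_st) = 8.83324
SE(ȳ_st) = √8.83324 = 2.97208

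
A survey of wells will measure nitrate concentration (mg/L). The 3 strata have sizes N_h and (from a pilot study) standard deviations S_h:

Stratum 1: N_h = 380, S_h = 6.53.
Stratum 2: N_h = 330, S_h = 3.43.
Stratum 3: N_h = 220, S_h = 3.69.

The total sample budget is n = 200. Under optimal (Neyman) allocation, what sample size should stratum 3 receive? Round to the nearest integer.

37

Neyman allocation: n_h = n · N_h S_h / Σ N_i S_i, with n = 200.
  stratum 1: N_h·S_h = 380·6.53 = 2481.40
  stratum 2: N_h·S_h = 330·3.43 = 1131.90
  stratum 3: N_h·S_h = 220·3.69 = 811.80
Σ N_h S_h = 4425.10
n for stratum 3 = 200·811.80/4425.10 = 36.691 → 37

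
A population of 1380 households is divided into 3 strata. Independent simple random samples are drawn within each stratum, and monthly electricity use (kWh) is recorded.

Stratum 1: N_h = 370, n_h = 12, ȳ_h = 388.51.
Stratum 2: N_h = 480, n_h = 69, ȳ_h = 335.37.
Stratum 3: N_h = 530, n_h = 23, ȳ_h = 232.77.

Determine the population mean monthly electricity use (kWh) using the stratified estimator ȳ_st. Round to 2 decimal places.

N = Σ N_h = 1380. Stratum weights W_h = N_h/N.
ȳ_st = (370·388.51 + 480·335.37 + 530·232.77) / 1380 = 310.2133

ȳ_st ≈ 310.21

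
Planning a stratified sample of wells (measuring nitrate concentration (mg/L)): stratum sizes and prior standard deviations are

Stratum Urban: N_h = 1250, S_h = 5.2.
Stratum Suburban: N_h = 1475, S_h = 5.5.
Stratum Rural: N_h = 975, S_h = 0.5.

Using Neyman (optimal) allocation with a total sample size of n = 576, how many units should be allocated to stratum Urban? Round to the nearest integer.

Neyman allocation: n_h = n · N_h S_h / Σ N_i S_i, with n = 576.
  stratum Urban: N_h·S_h = 1250·5.2 = 6500.00
  stratum Suburban: N_h·S_h = 1475·5.5 = 8112.50
  stratum Rural: N_h·S_h = 975·0.5 = 487.50
Σ N_h S_h = 15100.00
n for stratum Urban = 576·6500.00/15100.00 = 247.947 → 248

248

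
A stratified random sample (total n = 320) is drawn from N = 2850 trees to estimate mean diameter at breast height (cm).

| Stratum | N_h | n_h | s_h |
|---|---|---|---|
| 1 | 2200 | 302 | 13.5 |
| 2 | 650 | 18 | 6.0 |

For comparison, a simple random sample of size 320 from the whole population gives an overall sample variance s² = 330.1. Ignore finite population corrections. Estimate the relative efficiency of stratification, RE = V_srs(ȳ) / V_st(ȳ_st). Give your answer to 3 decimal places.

RE ≈ 2.225

V̂(ȳ_st) = Σ W_h² s_h²/n_h, with W_h = N_h/N and N = 2850:
  stratum 1: (2200/2850)²·13.5²/302 = 0.359597
  stratum 2: (650/2850)²·6.0²/18 = 0.104032
V_st = 0.463629
V_srs = s²/n = 330.1/320 = 1.03156
Relative efficiency = V_srs / V_st = 1.03156/0.463629 = 2.2250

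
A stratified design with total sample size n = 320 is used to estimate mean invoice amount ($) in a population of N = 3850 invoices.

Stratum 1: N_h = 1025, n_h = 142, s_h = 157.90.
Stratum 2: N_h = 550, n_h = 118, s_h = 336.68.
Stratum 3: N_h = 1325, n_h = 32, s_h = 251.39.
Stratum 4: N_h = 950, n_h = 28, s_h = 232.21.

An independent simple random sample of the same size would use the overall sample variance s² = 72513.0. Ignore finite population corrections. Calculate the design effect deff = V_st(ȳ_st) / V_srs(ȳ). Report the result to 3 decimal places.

deff ≈ 1.691

V̂(ȳ_st) = Σ W_h² s_h²/n_h, with W_h = N_h/N and N = 3850:
  stratum 1: (1025/3850)²·157.90²/142 = 12.4452
  stratum 2: (550/3850)²·336.68²/118 = 19.6045
  stratum 3: (1325/3850)²·251.39²/32 = 233.914
  stratum 4: (950/3850)²·232.21²/28 = 117.255
V_st = 383.218
V_srs = s²/n = 72513.0/320 = 226.603
deff = V_st / V_srs = 383.218/226.603 = 1.6911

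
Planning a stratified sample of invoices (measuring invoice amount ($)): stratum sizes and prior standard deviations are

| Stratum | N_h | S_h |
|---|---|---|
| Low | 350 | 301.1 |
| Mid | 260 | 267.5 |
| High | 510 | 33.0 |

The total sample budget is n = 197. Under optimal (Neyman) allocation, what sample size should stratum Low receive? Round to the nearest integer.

108

Neyman allocation: n_h = n · N_h S_h / Σ N_i S_i, with n = 197.
  stratum Low: N_h·S_h = 350·301.1 = 105385.00
  stratum Mid: N_h·S_h = 260·267.5 = 69550.00
  stratum High: N_h·S_h = 510·33.0 = 16830.00
Σ N_h S_h = 191765.00
n for stratum Low = 197·105385.00/191765.00 = 108.262 → 108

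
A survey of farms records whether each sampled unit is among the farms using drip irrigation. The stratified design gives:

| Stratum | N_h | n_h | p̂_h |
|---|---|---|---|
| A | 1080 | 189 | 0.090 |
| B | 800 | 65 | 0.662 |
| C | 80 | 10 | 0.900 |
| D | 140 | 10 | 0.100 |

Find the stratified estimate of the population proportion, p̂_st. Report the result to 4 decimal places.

N = 2100; stratum weights W_h = N_h/N.
p̂_st = Σ W_h p̂_h = (1080·0.090 + 800·0.662 + 80·0.900 + 140·0.100)/2100 = 0.33943

p̂_st ≈ 0.3394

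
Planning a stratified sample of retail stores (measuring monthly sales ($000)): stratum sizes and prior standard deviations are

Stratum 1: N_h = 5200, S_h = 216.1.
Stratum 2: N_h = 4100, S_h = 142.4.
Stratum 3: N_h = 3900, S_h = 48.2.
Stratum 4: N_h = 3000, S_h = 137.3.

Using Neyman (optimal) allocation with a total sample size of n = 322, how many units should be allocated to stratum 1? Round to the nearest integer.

Neyman allocation: n_h = n · N_h S_h / Σ N_i S_i, with n = 322.
  stratum 1: N_h·S_h = 5200·216.1 = 1123720.00
  stratum 2: N_h·S_h = 4100·142.4 = 583840.00
  stratum 3: N_h·S_h = 3900·48.2 = 187980.00
  stratum 4: N_h·S_h = 3000·137.3 = 411900.00
Σ N_h S_h = 2307440.00
n for stratum 1 = 322·1123720.00/2307440.00 = 156.814 → 157

157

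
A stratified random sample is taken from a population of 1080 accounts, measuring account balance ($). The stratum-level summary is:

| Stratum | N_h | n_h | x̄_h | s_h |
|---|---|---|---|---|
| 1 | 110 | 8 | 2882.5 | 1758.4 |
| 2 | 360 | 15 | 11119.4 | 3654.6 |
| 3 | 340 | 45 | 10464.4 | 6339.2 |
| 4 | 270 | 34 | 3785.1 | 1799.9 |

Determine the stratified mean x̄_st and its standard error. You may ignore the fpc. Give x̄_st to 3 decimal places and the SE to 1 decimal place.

x̄_st = Σ W_h x̄_h = (110·2882.5 + 360·11119.4 + 340·10464.4 + 270·3785.1)/1080 = 8240.67778
V̂(x̄_st) = Σ W_h² s_h²/n_h, with W_h = N_h/N and N = 1080:
  stratum 1: (110/1080)²·1758.4²/8 = 4009.44
  stratum 2: (360/1080)²·3654.6²/15 = 98934.1
  stratum 3: (340/1080)²·6339.2²/45 = 88504.8
  stratum 4: (270/1080)²·1799.9²/34 = 5955.22
V̂(x̄_st) = 197404
SE(x̄_st) = √197404 = 444.301

x̄_st ≈ 8240.678, SE ≈ 444.3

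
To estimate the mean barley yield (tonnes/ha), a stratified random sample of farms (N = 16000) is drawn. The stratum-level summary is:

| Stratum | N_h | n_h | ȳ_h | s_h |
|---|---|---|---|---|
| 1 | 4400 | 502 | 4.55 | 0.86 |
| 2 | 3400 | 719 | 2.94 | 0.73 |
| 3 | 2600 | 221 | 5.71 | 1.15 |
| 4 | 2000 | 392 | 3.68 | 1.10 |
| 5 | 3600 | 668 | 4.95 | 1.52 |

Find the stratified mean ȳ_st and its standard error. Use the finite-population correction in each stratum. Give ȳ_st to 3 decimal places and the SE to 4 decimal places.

ȳ_st = Σ W_h ȳ_h = (4400·4.55 + 3400·2.94 + 2600·5.71 + 2000·3.68 + 3600·4.95)/16000 = 4.37763
V̂(ȳ_st) = Σ W_h² (1 − n_h/N_h) s_h²/n_h, with W_h = N_h/N and N = 16000:
  stratum 1: (4400/16000)²·(1 − 502/4400)·0.86²/502 = 9.87069e-05
  stratum 2: (3400/16000)²·(1 − 719/3400)·0.73²/719 = 2.63908e-05
  stratum 3: (2600/16000)²·(1 − 221/2600)·1.15²/221 = 0.000144588
  stratum 4: (2000/16000)²·(1 − 392/2000)·1.10²/392 = 3.87771e-05
  stratum 5: (3600/16000)²·(1 − 668/3600)·1.52²/668 = 0.000142606
V̂(ȳ_st) = 0.000451068
SE(ȳ_st) = √0.000451068 = 0.0212384

ȳ_st ≈ 4.378, SE ≈ 0.0212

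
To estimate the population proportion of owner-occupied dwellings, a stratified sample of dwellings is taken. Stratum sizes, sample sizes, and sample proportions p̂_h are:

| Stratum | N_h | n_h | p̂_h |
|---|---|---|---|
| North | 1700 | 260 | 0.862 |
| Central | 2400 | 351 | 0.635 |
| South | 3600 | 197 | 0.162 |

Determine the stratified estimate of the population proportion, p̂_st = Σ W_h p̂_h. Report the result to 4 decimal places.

p̂_st ≈ 0.4640

N = 7700; stratum weights W_h = N_h/N.
p̂_st = Σ W_h p̂_h = (1700·0.862 + 2400·0.635 + 3600·0.162)/7700 = 0.46397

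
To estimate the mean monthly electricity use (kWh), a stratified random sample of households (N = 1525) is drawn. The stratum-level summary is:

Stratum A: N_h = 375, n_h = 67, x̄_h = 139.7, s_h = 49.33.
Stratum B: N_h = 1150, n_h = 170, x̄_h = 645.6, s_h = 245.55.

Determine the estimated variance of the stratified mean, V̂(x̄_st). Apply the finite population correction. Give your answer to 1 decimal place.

V̂(x̄_st) ≈ 173.7

V̂(x̄_st) = Σ W_h² (1 − n_h/N_h) s_h²/n_h, with W_h = N_h/N and N = 1525:
  stratum A: (375/1525)²·(1 − 67/375)·49.33²/67 = 1.80381
  stratum B: (1150/1525)²·(1 − 170/1150)·245.55²/170 = 171.876
V̂(x̄_st) = 173.68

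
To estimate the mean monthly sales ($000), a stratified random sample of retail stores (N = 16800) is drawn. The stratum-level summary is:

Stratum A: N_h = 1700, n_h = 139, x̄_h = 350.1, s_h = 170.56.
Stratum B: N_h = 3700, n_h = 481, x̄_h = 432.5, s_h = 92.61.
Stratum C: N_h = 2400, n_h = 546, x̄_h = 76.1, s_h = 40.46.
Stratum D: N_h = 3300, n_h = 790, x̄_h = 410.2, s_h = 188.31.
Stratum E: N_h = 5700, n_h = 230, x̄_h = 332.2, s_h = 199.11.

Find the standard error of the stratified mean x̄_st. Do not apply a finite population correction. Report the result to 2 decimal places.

SE(x̄_st) ≈ 4.96

V̂(x̄_st) = Σ W_h² s_h²/n_h, with W_h = N_h/N and N = 16800:
  stratum A: (1700/16800)²·170.56²/139 = 2.14298
  stratum B: (3700/16800)²·92.61²/481 = 0.864879
  stratum C: (2400/16800)²·40.46²/546 = 0.0611875
  stratum D: (3300/16800)²·188.31²/790 = 1.73192
  stratum E: (5700/16800)²·199.11²/230 = 19.8422
V̂(x̄_st) = 24.6432
SE(x̄_st) = √24.6432 = 4.96419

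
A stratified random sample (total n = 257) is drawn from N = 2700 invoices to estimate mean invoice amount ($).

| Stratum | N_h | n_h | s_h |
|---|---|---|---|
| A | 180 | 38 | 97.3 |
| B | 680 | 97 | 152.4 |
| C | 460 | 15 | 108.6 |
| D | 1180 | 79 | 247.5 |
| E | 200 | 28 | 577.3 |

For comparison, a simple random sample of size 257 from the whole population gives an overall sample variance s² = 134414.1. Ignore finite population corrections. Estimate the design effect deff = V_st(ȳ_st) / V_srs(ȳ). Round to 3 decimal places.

deff ≈ 0.483

V̂(ȳ_st) = Σ W_h² s_h²/n_h, with W_h = N_h/N and N = 2700:
  stratum A: (180/2700)²·97.3²/38 = 1.10729
  stratum B: (680/2700)²·152.4²/97 = 15.1876
  stratum C: (460/2700)²·108.6²/15 = 22.8221
  stratum D: (1180/2700)²·247.5²/79 = 148.102
  stratum E: (200/2700)²·577.3²/28 = 65.3097
V_st = 252.528
V_srs = s²/n = 134414.1/257 = 523.012
deff = V_st / V_srs = 252.528/523.012 = 0.4828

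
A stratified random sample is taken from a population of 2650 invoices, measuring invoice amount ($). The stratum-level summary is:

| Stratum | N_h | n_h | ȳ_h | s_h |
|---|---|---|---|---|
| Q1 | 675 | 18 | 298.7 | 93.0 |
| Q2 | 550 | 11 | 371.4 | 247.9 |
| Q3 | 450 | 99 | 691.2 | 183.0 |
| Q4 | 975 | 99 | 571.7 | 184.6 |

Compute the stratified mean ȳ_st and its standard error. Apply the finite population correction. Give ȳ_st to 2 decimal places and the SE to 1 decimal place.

ȳ_st = Σ W_h ȳ_h = (675·298.7 + 550·371.4 + 450·691.2 + 975·571.7)/2650 = 480.88302
V̂(ȳ_st) = Σ W_h² (1 − n_h/N_h) s_h²/n_h, with W_h = N_h/N and N = 2650:
  stratum Q1: (675/2650)²·(1 − 18/675)·93.0²/18 = 30.3439
  stratum Q2: (550/2650)²·(1 − 11/550)·247.9²/11 = 235.841
  stratum Q3: (450/2650)²·(1 − 99/450)·183.0²/99 = 7.60843
  stratum Q4: (975/2650)²·(1 − 99/975)·184.6²/99 = 41.8644
V̂(ȳ_st) = 315.658
SE(ȳ_st) = √315.658 = 17.7668

ȳ_st ≈ 480.88, SE ≈ 17.8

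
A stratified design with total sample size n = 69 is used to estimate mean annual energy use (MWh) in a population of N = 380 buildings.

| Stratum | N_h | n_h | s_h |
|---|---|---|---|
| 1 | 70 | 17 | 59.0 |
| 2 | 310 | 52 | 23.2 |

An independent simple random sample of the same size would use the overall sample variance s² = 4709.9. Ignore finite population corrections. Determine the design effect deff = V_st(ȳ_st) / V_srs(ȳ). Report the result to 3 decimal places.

V̂(ȳ_st) = Σ W_h² s_h²/n_h, with W_h = N_h/N and N = 380:
  stratum 1: (70/380)²·59.0²/17 = 6.94839
  stratum 2: (310/380)²·23.2²/52 = 6.88857
V_st = 13.837
V_srs = s²/n = 4709.9/69 = 68.2594
deff = V_st / V_srs = 13.837/68.2594 = 0.2027

deff ≈ 0.203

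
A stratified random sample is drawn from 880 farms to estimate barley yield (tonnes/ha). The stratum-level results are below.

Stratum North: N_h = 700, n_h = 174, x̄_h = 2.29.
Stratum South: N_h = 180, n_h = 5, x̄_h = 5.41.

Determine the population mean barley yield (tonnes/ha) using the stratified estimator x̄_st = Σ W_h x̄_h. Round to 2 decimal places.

x̄_st ≈ 2.93

N = Σ N_h = 880. Stratum weights W_h = N_h/N.
x̄_st = (700·2.29 + 180·5.41) / 880 = 2.9282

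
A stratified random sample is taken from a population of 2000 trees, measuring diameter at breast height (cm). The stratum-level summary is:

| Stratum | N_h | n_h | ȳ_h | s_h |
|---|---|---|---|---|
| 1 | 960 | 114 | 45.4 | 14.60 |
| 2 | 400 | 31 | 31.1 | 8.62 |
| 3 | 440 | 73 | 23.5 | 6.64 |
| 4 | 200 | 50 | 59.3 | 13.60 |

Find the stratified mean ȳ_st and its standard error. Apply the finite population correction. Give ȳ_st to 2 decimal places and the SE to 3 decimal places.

ȳ_st ≈ 39.11, SE ≈ 0.721

ȳ_st = Σ W_h ȳ_h = (960·45.4 + 400·31.1 + 440·23.5 + 200·59.3)/2000 = 39.11200
V̂(ȳ_st) = Σ W_h² (1 − n_h/N_h) s_h²/n_h, with W_h = N_h/N and N = 2000:
  stratum 1: (960/2000)²·(1 − 114/960)·14.60²/114 = 0.379649
  stratum 2: (400/2000)²·(1 − 31/400)·8.62²/31 = 0.0884462
  stratum 3: (440/2000)²·(1 − 73/440)·6.64²/73 = 0.0243822
  stratum 4: (200/2000)²·(1 − 50/200)·13.60²/50 = 0.027744
V̂(ȳ_st) = 0.520222
SE(ȳ_st) = √0.520222 = 0.721264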